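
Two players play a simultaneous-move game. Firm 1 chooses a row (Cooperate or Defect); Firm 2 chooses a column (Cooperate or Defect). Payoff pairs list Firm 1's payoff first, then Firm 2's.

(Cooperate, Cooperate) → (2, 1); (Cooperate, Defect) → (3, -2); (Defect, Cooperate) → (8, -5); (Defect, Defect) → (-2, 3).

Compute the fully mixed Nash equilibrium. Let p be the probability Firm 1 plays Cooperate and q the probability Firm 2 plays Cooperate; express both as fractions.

In a mixed NE each player is indifferent between their pure strategies, so the opponent's mix sets the indifference.
Firm 2 indifferent between Cooperate and Defect: p·1 + (1−p)·(-5) = p·(-2) + (1−p)·3 ⟹ (-5) + 6p = 3 + (-5)p ⟹ p = 8/11.
Firm 1 indifferent between Cooperate and Defect: q·2 + (1−q)·3 = q·8 + (1−q)·(-2) ⟹ 3 + (-1)q = (-2) + 10q ⟹ q = 5/11.

p = 8/11, q = 5/11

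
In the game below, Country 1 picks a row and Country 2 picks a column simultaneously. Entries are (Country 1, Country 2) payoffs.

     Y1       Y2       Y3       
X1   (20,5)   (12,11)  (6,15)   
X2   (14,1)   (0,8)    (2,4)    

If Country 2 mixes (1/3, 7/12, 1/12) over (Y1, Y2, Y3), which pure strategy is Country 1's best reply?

X1

Country 1's best reply maximizes expected payoff against the mix.
X1: (1/3)·20 + (7/12)·12 + (1/12)·6 = 85/6
X2: (1/3)·14 + (7/12)·0 + (1/12)·2 = 29/6
Highest expected payoff is 85/6, from X1.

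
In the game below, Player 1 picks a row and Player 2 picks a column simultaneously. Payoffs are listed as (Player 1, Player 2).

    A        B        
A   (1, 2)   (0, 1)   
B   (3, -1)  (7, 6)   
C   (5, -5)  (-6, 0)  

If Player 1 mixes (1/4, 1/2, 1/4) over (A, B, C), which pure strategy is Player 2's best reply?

B

Player 2's best reply maximizes expected payoff against the mix.
A: (1/4)·2 + (1/2)·(-1) + (1/4)·(-5) = -5/4
B: (1/4)·1 + (1/2)·6 + (1/4)·0 = 13/4
Highest expected payoff is 13/4, from B.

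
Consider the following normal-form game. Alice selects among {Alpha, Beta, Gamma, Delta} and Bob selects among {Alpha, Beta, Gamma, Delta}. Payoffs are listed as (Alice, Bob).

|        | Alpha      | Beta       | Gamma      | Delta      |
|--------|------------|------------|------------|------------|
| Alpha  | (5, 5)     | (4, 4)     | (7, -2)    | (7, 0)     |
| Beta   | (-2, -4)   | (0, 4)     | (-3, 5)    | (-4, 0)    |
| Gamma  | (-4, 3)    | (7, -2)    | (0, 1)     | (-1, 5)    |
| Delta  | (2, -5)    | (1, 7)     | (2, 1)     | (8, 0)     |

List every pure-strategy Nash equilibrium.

(Alpha, Alpha)

Find each player's best response to every opponent strategy; NE are the intersections.
Alice's best responses — vs Alpha: Alpha (payoff 5); vs Beta: Gamma (payoff 7); vs Gamma: Alpha (payoff 7); vs Delta: Delta (payoff 8).
Bob's best responses — vs Alpha: Alpha (payoff 5); vs Beta: Gamma (payoff 5); vs Gamma: Delta (payoff 5); vs Delta: Beta (payoff 7).
The only mutual best response is (Alpha, Alpha); neither player gains by switching there.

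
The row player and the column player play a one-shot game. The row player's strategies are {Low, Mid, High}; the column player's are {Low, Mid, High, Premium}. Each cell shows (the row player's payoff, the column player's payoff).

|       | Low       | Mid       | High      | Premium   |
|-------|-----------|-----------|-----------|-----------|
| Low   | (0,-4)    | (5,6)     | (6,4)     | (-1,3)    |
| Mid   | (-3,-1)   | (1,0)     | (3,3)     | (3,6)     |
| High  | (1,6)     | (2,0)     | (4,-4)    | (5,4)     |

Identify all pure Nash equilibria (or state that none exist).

A profile is a Nash equilibrium when each player is best-responding to the other.
The row player's best responses — vs Low: High (payoff 1); vs Mid: Low (payoff 5); vs High: Low (payoff 6); vs Premium: High (payoff 5).
The column player's best responses — vs Low: Mid (payoff 6); vs Mid: Premium (payoff 6); vs High: Low (payoff 6).
Mutual best responses occur at (Low, Mid) and (High, Low); at each, neither player gains by switching.

(Low, Mid) and (High, Low)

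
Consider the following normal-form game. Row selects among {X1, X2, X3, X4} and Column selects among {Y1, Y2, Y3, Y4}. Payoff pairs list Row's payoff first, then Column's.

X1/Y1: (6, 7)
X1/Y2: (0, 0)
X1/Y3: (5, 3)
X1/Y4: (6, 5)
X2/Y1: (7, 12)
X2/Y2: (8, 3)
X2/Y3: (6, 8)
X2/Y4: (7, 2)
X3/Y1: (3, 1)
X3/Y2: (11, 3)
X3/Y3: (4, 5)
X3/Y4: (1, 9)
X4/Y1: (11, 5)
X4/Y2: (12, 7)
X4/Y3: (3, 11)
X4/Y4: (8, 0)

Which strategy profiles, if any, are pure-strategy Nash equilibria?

Check mutual best responses: a cell is a NE iff neither player can gain by unilaterally deviating.
Row's best responses — vs Y1: X4 (payoff 11); vs Y2: X4 (payoff 12); vs Y3: X2 (payoff 6); vs Y4: X4 (payoff 8).
Column's best responses — vs X1: Y1 (payoff 7); vs X2: Y1 (payoff 12); vs X3: Y4 (payoff 9); vs X4: Y3 (payoff 11).
No cell has both players best-responding. For instance, Row's best reply to Y4 is X4, but against X4 Column prefers Y3 over Y4.

None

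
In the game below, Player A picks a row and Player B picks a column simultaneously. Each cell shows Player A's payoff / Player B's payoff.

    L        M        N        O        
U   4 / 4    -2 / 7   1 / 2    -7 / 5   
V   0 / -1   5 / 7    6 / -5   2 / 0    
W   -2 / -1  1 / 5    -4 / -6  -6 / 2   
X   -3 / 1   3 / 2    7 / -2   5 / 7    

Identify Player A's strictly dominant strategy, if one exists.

A strategy is strictly dominant if it gives Player A a strictly higher payoff than every other strategy, against every choice by the opponent.
U is not dominant: against M, V gives 5 > -2.
V is not dominant: against L, U gives 4 > 0.
W is not dominant: against L, U gives 4 > -2.
X is not dominant: against L, U gives 4 > -3.
No single strategy is best against every opponent action.

None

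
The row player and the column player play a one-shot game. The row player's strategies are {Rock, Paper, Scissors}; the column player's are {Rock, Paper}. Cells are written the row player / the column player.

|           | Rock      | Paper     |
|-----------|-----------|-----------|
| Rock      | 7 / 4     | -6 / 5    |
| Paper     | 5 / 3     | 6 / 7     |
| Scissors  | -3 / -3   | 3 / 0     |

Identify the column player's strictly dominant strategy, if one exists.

Paper

Check whether one of the column player's strategies beats all alternatives regardless of what the opponent does.
Paper strictly dominates: vs Rock: 5 > 4; vs Paper: 7 > 3; vs Scissors: 0 > -3.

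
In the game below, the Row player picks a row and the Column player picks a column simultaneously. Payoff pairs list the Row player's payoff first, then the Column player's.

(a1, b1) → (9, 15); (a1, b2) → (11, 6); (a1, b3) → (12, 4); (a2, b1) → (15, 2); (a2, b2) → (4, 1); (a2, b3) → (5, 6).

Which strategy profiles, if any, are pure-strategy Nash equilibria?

There is no pure-strategy Nash equilibrium

A profile is a Nash equilibrium when each player is best-responding to the other.
The Row player's best responses — vs b1: a2 (payoff 15); vs b2: a1 (payoff 11); vs b3: a1 (payoff 12).
The Column player's best responses — vs a1: b1 (payoff 15); vs a2: b3 (payoff 6).
No cell has both players best-responding. For instance, the Row player's best reply to b3 is a1, but against a1 the Column player prefers b1 over b3.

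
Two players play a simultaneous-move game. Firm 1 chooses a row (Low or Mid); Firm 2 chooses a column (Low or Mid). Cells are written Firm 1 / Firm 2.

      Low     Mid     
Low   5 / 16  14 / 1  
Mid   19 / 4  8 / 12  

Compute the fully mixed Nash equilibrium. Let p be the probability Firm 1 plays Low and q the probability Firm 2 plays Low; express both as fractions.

Each player's mixing probability is pinned down by making the *other* player indifferent.
Firm 2 indifferent between Low and Mid: p·16 + (1−p)·4 = p·1 + (1−p)·12 ⟹ 4 + 12p = 12 + (-11)p ⟹ p = 8/23.
Firm 1 indifferent between Low and Mid: q·5 + (1−q)·14 = q·19 + (1−q)·8 ⟹ 14 + (-9)q = 8 + 11q ⟹ q = 3/10.

p = 8/23, q = 3/10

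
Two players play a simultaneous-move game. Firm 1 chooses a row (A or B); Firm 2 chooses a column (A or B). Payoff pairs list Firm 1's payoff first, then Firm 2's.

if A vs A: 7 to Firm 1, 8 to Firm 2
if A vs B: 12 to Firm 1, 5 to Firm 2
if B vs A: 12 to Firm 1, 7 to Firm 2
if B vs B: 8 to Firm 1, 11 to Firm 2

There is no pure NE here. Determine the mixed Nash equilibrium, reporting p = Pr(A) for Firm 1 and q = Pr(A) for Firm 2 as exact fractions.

p = 4/7, q = 4/9

In a mixed NE each player is indifferent between their pure strategies, so the opponent's mix sets the indifference.
Firm 2 indifferent between A and B: p·8 + (1−p)·7 = p·5 + (1−p)·11 ⟹ 7 + 1p = 11 + (-6)p ⟹ p = 4/7.
Firm 1 indifferent between A and B: q·7 + (1−q)·12 = q·12 + (1−q)·8 ⟹ 12 + (-5)q = 8 + 4q ⟹ q = 4/9.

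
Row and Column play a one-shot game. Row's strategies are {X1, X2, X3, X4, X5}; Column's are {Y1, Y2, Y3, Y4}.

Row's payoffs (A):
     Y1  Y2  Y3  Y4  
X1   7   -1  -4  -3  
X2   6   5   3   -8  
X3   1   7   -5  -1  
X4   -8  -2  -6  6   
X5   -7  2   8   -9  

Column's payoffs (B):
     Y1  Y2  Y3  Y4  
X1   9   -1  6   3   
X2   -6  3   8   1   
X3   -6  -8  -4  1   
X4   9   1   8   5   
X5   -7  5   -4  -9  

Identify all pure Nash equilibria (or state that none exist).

(X1, Y1)

Check mutual best responses: a cell is a NE iff neither player can gain by unilaterally deviating.
Row's best responses — vs Y1: X1 (payoff 7); vs Y2: X3 (payoff 7); vs Y3: X5 (payoff 8); vs Y4: X4 (payoff 6).
Column's best responses — vs X1: Y1 (payoff 9); vs X2: Y3 (payoff 8); vs X3: Y4 (payoff 1); vs X4: Y1 (payoff 9); vs X5: Y2 (payoff 5).
The only mutual best response is (X1, Y1); neither player gains by switching there.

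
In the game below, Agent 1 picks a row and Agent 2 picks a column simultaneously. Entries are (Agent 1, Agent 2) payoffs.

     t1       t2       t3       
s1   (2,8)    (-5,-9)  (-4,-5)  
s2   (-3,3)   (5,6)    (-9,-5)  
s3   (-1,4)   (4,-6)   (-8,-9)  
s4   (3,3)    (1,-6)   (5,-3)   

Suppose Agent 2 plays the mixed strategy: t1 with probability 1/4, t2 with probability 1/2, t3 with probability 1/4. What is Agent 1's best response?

Compute Agent 1's expected payoff from each pure strategy against the given mix.
s1: (1/4)·2 + (1/2)·(-5) + (1/4)·(-4) = -3
s2: (1/4)·(-3) + (1/2)·5 + (1/4)·(-9) = -1/2
s3: (1/4)·(-1) + (1/2)·4 + (1/4)·(-8) = -1/4
s4: (1/4)·3 + (1/2)·1 + (1/4)·5 = 5/2
Highest expected payoff is 5/2, from s4.

s4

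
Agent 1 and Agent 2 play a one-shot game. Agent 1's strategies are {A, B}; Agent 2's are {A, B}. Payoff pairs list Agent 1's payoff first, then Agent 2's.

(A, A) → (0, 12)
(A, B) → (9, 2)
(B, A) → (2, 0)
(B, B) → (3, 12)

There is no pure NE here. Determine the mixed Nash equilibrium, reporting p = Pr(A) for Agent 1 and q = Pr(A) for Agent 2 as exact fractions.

In a mixed NE each player is indifferent between their pure strategies, so the opponent's mix sets the indifference.
Agent 2 indifferent between A and B: p·12 + (1−p)·0 = p·2 + (1−p)·12 ⟹ 0 + 12p = 12 + (-10)p ⟹ p = 6/11.
Agent 1 indifferent between A and B: q·0 + (1−q)·9 = q·2 + (1−q)·3 ⟹ 9 + (-9)q = 3 + (-1)q ⟹ q = 3/4.

p = 6/11, q = 3/4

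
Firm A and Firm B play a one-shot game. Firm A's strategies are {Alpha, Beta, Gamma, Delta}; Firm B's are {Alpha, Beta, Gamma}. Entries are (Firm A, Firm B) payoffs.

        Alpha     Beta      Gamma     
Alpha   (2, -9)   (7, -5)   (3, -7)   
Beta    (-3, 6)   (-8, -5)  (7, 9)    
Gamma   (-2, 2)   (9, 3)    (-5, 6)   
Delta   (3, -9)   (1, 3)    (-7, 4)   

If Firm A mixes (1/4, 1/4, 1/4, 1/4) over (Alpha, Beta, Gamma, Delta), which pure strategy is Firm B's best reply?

Gamma

Firm B's best reply maximizes expected payoff against the mix.
Alpha: (1/4)·(-9) + (1/4)·6 + (1/4)·2 + (1/4)·(-9) = -5/2
Beta: (1/4)·(-5) + (1/4)·(-5) + (1/4)·3 + (1/4)·3 = -1
Gamma: (1/4)·(-7) + (1/4)·9 + (1/4)·6 + (1/4)·4 = 3
Highest expected payoff is 3, from Gamma.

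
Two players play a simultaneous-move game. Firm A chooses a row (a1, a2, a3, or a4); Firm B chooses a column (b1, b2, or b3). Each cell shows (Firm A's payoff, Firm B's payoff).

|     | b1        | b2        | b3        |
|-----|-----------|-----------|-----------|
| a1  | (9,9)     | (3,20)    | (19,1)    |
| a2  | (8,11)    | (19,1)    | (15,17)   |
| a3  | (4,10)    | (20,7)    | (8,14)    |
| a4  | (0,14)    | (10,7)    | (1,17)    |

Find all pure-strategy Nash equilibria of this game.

Check mutual best responses: a cell is a NE iff neither player can gain by unilaterally deviating.
Firm A's best responses — vs b1: a1 (payoff 9); vs b2: a3 (payoff 20); vs b3: a1 (payoff 19).
Firm B's best responses — vs a1: b2 (payoff 20); vs a2: b3 (payoff 17); vs a3: b3 (payoff 14); vs a4: b3 (payoff 17).
No cell has both players best-responding. For instance, Firm A's best reply to b2 is a3, but against a3 Firm B prefers b3 over b2.

None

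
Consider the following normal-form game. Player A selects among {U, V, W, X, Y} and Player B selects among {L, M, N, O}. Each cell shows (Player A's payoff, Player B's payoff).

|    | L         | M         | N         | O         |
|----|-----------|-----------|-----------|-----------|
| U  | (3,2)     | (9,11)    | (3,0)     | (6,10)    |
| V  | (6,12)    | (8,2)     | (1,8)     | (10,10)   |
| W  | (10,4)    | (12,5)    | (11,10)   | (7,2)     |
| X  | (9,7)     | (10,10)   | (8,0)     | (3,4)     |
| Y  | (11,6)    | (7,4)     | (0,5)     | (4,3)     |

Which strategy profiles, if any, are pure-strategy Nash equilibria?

Find each player's best response to every opponent strategy; NE are the intersections.
Player A's best responses — vs L: Y (payoff 11); vs M: W (payoff 12); vs N: W (payoff 11); vs O: V (payoff 10).
Player B's best responses — vs U: M (payoff 11); vs V: L (payoff 12); vs W: N (payoff 10); vs X: M (payoff 10); vs Y: L (payoff 6).
Mutual best responses occur at (W, N) and (Y, L); at each, neither player gains by switching.

(W, N) and (Y, L)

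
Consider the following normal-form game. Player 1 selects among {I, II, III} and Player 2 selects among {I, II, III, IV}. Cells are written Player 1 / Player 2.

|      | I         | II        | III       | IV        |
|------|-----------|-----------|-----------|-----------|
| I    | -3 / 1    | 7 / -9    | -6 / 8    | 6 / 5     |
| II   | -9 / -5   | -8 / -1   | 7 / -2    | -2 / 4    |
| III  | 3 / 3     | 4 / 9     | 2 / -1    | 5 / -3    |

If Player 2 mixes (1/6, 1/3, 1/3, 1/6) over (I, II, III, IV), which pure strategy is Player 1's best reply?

III

Compute Player 1's expected payoff from each pure strategy against the given mix.
I: (1/6)·(-3) + (1/3)·7 + (1/3)·(-6) + (1/6)·6 = 5/6
II: (1/6)·(-9) + (1/3)·(-8) + (1/3)·7 + (1/6)·(-2) = -13/6
III: (1/6)·3 + (1/3)·4 + (1/3)·2 + (1/6)·5 = 10/3
Highest expected payoff is 10/3, from III.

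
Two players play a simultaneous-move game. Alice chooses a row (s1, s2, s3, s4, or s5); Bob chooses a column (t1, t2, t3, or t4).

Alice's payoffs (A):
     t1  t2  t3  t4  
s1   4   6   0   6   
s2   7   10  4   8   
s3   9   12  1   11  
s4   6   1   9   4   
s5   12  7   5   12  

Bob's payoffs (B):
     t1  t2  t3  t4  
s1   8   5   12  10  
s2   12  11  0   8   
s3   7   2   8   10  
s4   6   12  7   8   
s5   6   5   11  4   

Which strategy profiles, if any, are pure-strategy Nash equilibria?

A profile is a Nash equilibrium when each player is best-responding to the other.
Alice's best responses — vs t1: s5 (payoff 12); vs t2: s3 (payoff 12); vs t3: s4 (payoff 9); vs t4: s5 (payoff 12).
Bob's best responses — vs s1: t3 (payoff 12); vs s2: t1 (payoff 12); vs s3: t4 (payoff 10); vs s4: t2 (payoff 12); vs s5: t3 (payoff 11).
No cell has both players best-responding. For instance, Alice's best reply to t1 is s5, but against s5 Bob prefers t3 over t1.

None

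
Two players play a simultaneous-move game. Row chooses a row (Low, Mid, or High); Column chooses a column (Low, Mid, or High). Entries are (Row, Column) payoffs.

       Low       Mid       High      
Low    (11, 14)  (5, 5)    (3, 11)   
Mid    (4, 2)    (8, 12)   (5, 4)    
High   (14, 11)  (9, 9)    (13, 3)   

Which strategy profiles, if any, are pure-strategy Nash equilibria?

(High, Low)

A profile is a Nash equilibrium when each player is best-responding to the other.
Row's best responses — vs Low: High (payoff 14); vs Mid: High (payoff 9); vs High: High (payoff 13).
Column's best responses — vs Low: Low (payoff 14); vs Mid: Mid (payoff 12); vs High: Low (payoff 11).
The only mutual best response is (High, Low); neither player gains by switching there.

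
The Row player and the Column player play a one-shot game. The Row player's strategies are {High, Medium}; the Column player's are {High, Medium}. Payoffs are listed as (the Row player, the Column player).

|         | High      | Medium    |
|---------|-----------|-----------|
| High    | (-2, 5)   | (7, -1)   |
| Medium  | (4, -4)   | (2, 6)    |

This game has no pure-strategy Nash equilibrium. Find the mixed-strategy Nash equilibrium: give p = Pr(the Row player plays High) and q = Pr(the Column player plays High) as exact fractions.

p = 5/8, q = 5/11

In a mixed NE each player is indifferent between their pure strategies, so the opponent's mix sets the indifference.
The Column player indifferent between High and Medium: p·5 + (1−p)·(-4) = p·(-1) + (1−p)·6 ⟹ (-4) + 9p = 6 + (-7)p ⟹ p = 5/8.
The Row player indifferent between High and Medium: q·(-2) + (1−q)·7 = q·4 + (1−q)·2 ⟹ 7 + (-9)q = 2 + 2q ⟹ q = 5/11.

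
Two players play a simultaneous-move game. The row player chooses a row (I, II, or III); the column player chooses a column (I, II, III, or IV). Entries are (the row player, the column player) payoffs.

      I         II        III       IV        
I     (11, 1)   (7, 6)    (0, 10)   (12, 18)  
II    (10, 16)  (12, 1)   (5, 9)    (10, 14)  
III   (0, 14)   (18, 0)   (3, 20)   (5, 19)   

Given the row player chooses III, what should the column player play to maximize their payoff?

With the row player fixed at III, the column player's payoffs are: I → 14, II → 0, III → 20, IV → 19.
The maximum is 20, achieved by III.

III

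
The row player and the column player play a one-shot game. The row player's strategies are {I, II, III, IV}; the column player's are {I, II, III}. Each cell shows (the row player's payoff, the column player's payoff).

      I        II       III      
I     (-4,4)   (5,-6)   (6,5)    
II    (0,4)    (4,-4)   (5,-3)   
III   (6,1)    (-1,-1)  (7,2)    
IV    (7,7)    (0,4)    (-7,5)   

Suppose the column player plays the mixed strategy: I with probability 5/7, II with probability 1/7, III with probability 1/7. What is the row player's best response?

III

The row player's best reply maximizes expected payoff against the mix.
I: (5/7)·(-4) + (1/7)·5 + (1/7)·6 = -9/7
II: (5/7)·0 + (1/7)·4 + (1/7)·5 = 9/7
III: (5/7)·6 + (1/7)·(-1) + (1/7)·7 = 36/7
IV: (5/7)·7 + (1/7)·0 + (1/7)·(-7) = 4
Highest expected payoff is 36/7, from III.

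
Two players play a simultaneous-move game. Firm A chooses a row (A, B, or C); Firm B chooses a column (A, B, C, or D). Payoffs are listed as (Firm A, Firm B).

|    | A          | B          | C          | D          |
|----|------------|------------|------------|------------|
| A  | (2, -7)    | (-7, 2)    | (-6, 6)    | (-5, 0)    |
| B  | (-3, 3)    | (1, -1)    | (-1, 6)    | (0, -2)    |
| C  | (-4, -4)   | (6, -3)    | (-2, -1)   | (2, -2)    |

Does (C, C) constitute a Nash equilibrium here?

Holding Firm B at C: Firm A gets -2 from C but could get -1 by switching to B. Firm A has a profitable deviation.

No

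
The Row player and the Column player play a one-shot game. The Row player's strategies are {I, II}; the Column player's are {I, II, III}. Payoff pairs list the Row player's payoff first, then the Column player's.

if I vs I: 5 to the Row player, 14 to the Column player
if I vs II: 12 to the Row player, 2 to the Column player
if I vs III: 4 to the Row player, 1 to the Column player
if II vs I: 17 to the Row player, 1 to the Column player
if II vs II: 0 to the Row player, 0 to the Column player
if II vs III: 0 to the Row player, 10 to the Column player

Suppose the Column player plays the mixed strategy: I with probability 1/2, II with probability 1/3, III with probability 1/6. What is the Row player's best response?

II

The Row player's best reply maximizes expected payoff against the mix.
I: (1/2)·5 + (1/3)·12 + (1/6)·4 = 43/6
II: (1/2)·17 + (1/3)·0 + (1/6)·0 = 17/2
Highest expected payoff is 17/2, from II.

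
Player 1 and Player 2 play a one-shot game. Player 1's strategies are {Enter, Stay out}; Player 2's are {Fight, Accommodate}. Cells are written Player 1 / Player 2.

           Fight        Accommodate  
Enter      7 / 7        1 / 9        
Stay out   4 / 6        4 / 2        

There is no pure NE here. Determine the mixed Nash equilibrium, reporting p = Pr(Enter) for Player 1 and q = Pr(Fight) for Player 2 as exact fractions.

In a mixed NE each player is indifferent between their pure strategies, so the opponent's mix sets the indifference.
Player 2 indifferent between Fight and Accommodate: p·7 + (1−p)·6 = p·9 + (1−p)·2 ⟹ 6 + 1p = 2 + 7p ⟹ p = 2/3.
Player 1 indifferent between Enter and Stay out: q·7 + (1−q)·1 = q·4 + (1−q)·4 ⟹ 1 + 6q = 4 + 0q ⟹ q = 1/2.

p = 2/3, q = 1/2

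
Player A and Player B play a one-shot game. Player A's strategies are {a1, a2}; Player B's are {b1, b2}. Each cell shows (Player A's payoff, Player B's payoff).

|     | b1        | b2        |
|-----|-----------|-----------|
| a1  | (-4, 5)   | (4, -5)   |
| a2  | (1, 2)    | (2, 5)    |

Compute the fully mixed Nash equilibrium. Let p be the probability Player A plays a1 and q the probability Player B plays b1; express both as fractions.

In a mixed NE each player is indifferent between their pure strategies, so the opponent's mix sets the indifference.
Player B indifferent between b1 and b2: p·5 + (1−p)·2 = p·(-5) + (1−p)·5 ⟹ 2 + 3p = 5 + (-10)p ⟹ p = 3/13.
Player A indifferent between a1 and a2: q·(-4) + (1−q)·4 = q·1 + (1−q)·2 ⟹ 4 + (-8)q = 2 + (-1)q ⟹ q = 2/7.

p = 3/13, q = 2/7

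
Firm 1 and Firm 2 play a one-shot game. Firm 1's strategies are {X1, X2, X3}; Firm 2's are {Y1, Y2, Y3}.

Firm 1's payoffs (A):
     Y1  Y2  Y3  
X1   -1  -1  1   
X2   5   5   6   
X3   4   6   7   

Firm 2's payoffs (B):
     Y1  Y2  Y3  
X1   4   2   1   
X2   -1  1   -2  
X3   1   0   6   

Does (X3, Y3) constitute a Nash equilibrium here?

Yes

Holding Firm 2 at Y3: Firm 1 gets 7 from X3, versus 1 from X1, 6 from X2. No profitable deviation for Firm 1.
Holding Firm 1 at X3: Firm 2 gets 6 from Y3, versus 1 from Y1, 0 from Y2. No profitable deviation for Firm 2 either.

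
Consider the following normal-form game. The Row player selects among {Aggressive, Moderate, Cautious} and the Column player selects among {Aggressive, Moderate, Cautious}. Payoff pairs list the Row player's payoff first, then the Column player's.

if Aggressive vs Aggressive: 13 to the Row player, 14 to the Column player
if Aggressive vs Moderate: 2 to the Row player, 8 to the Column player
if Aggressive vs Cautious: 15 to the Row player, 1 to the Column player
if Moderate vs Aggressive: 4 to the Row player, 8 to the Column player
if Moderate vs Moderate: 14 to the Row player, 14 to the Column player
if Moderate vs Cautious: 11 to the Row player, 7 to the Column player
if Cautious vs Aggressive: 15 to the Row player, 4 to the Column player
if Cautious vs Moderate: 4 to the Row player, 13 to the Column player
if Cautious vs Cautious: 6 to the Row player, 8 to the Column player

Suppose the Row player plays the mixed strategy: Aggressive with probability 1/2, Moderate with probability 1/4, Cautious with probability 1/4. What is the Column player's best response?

The Column player's best reply maximizes expected payoff against the mix.
Aggressive: (1/2)·14 + (1/4)·8 + (1/4)·4 = 10
Moderate: (1/2)·8 + (1/4)·14 + (1/4)·13 = 43/4
Cautious: (1/2)·1 + (1/4)·7 + (1/4)·8 = 17/4
Highest expected payoff is 43/4, from Moderate.

Moderate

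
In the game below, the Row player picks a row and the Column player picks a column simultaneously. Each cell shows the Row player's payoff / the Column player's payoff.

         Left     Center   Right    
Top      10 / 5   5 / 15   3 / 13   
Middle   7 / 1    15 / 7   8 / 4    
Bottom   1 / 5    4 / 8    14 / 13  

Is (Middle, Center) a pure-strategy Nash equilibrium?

Holding the Column player at Center: the Row player gets 15 from Middle, versus 5 from Top, 4 from Bottom. No profitable deviation for the Row player.
Holding the Row player at Middle: the Column player gets 7 from Center, versus 1 from Left, 4 from Right. No profitable deviation for the Column player either.

Yes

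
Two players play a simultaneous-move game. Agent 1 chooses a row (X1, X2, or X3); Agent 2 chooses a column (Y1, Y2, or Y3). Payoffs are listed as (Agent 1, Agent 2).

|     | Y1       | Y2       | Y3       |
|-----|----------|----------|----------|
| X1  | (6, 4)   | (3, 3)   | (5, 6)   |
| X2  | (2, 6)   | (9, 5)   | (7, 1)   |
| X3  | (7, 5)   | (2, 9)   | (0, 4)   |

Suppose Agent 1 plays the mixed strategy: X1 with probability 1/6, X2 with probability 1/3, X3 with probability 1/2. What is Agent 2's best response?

Agent 2's best reply maximizes expected payoff against the mix.
Y1: (1/6)·4 + (1/3)·6 + (1/2)·5 = 31/6
Y2: (1/6)·3 + (1/3)·5 + (1/2)·9 = 20/3
Y3: (1/6)·6 + (1/3)·1 + (1/2)·4 = 10/3
Highest expected payoff is 20/3, from Y2.

Y2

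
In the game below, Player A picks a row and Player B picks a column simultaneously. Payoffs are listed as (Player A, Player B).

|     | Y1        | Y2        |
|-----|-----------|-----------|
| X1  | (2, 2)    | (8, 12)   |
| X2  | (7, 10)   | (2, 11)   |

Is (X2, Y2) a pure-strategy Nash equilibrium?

Holding Player B at Y2: Player A gets 2 from X2 but could get 8 by switching to X1. Player A has a profitable deviation.

No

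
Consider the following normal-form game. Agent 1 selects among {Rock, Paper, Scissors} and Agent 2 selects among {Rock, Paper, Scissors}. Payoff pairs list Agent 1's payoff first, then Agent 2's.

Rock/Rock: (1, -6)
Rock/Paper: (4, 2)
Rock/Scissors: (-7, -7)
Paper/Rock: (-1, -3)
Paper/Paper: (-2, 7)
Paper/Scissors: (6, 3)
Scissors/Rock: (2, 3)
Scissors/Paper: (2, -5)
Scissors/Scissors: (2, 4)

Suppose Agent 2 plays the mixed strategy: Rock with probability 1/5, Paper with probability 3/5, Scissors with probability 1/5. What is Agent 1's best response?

Compute Agent 1's expected payoff from each pure strategy against the given mix.
Rock: (1/5)·1 + (3/5)·4 + (1/5)·(-7) = 6/5
Paper: (1/5)·(-1) + (3/5)·(-2) + (1/5)·6 = -1/5
Scissors: (1/5)·2 + (3/5)·2 + (1/5)·2 = 2
Highest expected payoff is 2, from Scissors.

Scissors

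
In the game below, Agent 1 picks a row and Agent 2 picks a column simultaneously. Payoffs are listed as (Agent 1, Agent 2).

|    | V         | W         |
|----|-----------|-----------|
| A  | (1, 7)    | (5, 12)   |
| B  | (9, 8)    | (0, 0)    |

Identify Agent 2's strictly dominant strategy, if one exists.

None

A strategy is strictly dominant if it gives Agent 2 a strictly higher payoff than every other strategy, against every choice by the opponent.
V is not dominant: against A, W gives 12 > 7.
W is not dominant: against B, V gives 8 > 0.
No single strategy is best against every opponent action.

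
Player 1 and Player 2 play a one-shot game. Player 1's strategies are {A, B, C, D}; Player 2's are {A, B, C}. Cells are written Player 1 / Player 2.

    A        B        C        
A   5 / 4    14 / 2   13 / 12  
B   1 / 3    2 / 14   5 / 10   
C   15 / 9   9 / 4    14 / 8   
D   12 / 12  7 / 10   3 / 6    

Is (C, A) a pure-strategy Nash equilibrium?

Yes

Holding Player 2 at A: Player 1 gets 15 from C, versus 5 from A, 1 from B, 12 from D. No profitable deviation for Player 1.
Holding Player 1 at C: Player 2 gets 9 from A, versus 4 from B, 8 from C. No profitable deviation for Player 2 either.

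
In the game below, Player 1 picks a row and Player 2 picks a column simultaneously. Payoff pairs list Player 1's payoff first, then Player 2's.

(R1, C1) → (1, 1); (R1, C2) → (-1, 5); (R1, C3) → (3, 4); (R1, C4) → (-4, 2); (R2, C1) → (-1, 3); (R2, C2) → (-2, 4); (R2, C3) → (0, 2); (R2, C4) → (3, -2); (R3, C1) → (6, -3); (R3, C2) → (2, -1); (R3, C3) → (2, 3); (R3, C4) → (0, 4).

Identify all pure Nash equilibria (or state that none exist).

A profile is a Nash equilibrium when each player is best-responding to the other.
Player 1's best responses — vs C1: R3 (payoff 6); vs C2: R3 (payoff 2); vs C3: R1 (payoff 3); vs C4: R2 (payoff 3).
Player 2's best responses — vs R1: C2 (payoff 5); vs R2: C2 (payoff 4); vs R3: C4 (payoff 4).
No cell has both players best-responding. For instance, Player 1's best reply to C1 is R3, but against R3 Player 2 prefers C4 over C1.

None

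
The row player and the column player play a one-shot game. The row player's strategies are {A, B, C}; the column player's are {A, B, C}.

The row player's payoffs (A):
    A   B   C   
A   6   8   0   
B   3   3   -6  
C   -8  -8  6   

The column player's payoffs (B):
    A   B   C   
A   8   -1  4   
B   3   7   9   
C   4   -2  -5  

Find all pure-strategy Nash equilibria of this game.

(A, A)

A profile is a Nash equilibrium when each player is best-responding to the other.
The row player's best responses — vs A: A (payoff 6); vs B: A (payoff 8); vs C: C (payoff 6).
The column player's best responses — vs A: A (payoff 8); vs B: C (payoff 9); vs C: A (payoff 4).
The only mutual best response is (A, A); neither player gains by switching there.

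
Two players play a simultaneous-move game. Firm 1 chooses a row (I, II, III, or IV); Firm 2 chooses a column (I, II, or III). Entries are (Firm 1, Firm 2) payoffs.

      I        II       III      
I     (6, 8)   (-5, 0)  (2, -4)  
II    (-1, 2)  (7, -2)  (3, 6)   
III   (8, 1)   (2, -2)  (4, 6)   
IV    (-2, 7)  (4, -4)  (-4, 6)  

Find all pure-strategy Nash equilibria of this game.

Check mutual best responses: a cell is a NE iff neither player can gain by unilaterally deviating.
Firm 1's best responses — vs I: III (payoff 8); vs II: II (payoff 7); vs III: III (payoff 4).
Firm 2's best responses — vs I: I (payoff 8); vs II: III (payoff 6); vs III: III (payoff 6); vs IV: I (payoff 7).
The only mutual best response is (III, III); neither player gains by switching there.

(III, III)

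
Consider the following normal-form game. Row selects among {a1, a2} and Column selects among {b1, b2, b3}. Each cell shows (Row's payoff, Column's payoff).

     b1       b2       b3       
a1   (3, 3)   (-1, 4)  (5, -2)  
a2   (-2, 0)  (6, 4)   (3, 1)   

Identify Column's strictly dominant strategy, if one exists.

Check whether one of Column's strategies beats all alternatives regardless of what the opponent does.
b2 strictly dominates: vs a1: 4 > each of {3, -2}; vs a2: 4 > each of {0, 1}.

b2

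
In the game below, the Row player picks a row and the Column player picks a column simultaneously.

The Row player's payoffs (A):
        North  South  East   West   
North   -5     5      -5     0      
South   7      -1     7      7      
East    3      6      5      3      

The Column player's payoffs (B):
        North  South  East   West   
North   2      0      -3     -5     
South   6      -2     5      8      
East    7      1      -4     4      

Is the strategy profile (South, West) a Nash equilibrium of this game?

Holding the Column player at West: the Row player gets 7 from South, versus 0 from North, 3 from East. No profitable deviation for the Row player.
Holding the Row player at South: the Column player gets 8 from West, versus 6 from North, -2 from South, 5 from East. No profitable deviation for the Column player either.

Yes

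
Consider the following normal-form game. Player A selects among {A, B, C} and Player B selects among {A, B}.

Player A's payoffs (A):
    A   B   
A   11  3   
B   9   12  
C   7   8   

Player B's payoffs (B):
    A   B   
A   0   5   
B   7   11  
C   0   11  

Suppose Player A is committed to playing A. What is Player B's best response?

With Player A fixed at A, Player B's payoffs are: A → 0, B → 5.
The maximum is 5, achieved by B.

B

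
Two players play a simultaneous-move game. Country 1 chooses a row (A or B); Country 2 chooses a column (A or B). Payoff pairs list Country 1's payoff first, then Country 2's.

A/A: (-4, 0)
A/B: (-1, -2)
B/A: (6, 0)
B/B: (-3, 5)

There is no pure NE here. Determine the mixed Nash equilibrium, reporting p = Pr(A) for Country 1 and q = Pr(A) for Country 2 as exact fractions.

In a mixed NE each player is indifferent between their pure strategies, so the opponent's mix sets the indifference.
Country 2 indifferent between A and B: p·0 + (1−p)·0 = p·(-2) + (1−p)·5 ⟹ 0 + 0p = 5 + (-7)p ⟹ p = 5/7.
Country 1 indifferent between A and B: q·(-4) + (1−q)·(-1) = q·6 + (1−q)·(-3) ⟹ (-1) + (-3)q = (-3) + 9q ⟹ q = 1/6.

p = 5/7, q = 1/6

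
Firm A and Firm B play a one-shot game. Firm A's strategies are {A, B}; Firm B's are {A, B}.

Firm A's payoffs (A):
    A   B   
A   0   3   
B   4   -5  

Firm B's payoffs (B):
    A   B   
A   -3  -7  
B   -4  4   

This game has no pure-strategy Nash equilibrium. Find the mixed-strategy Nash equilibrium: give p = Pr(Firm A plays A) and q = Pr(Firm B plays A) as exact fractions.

p = 2/3, q = 2/3

Each player's mixing probability is pinned down by making the *other* player indifferent.
Firm B indifferent between A and B: p·(-3) + (1−p)·(-4) = p·(-7) + (1−p)·4 ⟹ (-4) + 1p = 4 + (-11)p ⟹ p = 2/3.
Firm A indifferent between A and B: q·0 + (1−q)·3 = q·4 + (1−q)·(-5) ⟹ 3 + (-3)q = (-5) + 9q ⟹ q = 2/3.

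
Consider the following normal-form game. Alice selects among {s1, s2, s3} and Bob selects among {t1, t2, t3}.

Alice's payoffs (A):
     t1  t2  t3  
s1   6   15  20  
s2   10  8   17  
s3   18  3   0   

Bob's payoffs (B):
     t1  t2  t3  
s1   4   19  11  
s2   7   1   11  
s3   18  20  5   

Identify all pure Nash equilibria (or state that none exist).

(s1, t2)

A profile is a Nash equilibrium when each player is best-responding to the other.
Alice's best responses — vs t1: s3 (payoff 18); vs t2: s1 (payoff 15); vs t3: s1 (payoff 20).
Bob's best responses — vs s1: t2 (payoff 19); vs s2: t3 (payoff 11); vs s3: t2 (payoff 20).
The only mutual best response is (s1, t2); neither player gains by switching there.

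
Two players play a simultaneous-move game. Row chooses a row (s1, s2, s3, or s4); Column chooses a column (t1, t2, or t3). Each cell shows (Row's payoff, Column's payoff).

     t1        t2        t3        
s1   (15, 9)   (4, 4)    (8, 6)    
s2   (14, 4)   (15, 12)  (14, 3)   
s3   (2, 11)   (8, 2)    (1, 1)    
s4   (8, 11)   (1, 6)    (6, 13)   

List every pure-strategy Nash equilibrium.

(s1, t1) and (s2, t2)

Check mutual best responses: a cell is a NE iff neither player can gain by unilaterally deviating.
Row's best responses — vs t1: s1 (payoff 15); vs t2: s2 (payoff 15); vs t3: s2 (payoff 14).
Column's best responses — vs s1: t1 (payoff 9); vs s2: t2 (payoff 12); vs s3: t1 (payoff 11); vs s4: t3 (payoff 13).
Mutual best responses occur at (s1, t1) and (s2, t2); at each, neither player gains by switching.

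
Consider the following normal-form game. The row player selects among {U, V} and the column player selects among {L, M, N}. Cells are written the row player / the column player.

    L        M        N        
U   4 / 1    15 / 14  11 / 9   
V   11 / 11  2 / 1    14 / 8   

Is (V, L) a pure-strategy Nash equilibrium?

Yes

Holding the column player at L: the row player gets 11 from V, versus 4 from U. No profitable deviation for the row player.
Holding the row player at V: the column player gets 11 from L, versus 1 from M, 8 from N. No profitable deviation for the column player either.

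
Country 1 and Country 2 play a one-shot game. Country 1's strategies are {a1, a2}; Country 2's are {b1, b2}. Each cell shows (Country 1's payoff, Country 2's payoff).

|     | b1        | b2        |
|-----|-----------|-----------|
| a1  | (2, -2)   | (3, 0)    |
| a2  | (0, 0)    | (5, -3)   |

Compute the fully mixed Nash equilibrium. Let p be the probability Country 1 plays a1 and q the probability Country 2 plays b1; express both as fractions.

p = 3/5, q = 1/2

In a mixed NE each player is indifferent between their pure strategies, so the opponent's mix sets the indifference.
Country 2 indifferent between b1 and b2: p·(-2) + (1−p)·0 = p·0 + (1−p)·(-3) ⟹ 0 + (-2)p = (-3) + 3p ⟹ p = 3/5.
Country 1 indifferent between a1 and a2: q·2 + (1−q)·3 = q·0 + (1−q)·5 ⟹ 3 + (-1)q = 5 + (-5)q ⟹ q = 1/2.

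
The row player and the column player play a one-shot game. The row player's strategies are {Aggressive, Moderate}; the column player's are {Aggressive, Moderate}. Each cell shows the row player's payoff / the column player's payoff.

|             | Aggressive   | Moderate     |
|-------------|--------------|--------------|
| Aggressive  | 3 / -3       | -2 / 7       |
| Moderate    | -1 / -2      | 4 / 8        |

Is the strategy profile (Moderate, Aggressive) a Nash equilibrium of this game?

Holding the column player at Aggressive: the row player gets -1 from Moderate but could get 3 by switching to Aggressive. The row player has a profitable deviation.

No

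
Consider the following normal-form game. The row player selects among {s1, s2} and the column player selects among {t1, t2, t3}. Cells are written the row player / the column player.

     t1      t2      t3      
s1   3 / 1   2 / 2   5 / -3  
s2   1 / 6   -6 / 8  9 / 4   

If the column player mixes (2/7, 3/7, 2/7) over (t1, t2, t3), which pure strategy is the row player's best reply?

s1

Compute the row player's expected payoff from each pure strategy against the given mix.
s1: (2/7)·3 + (3/7)·2 + (2/7)·5 = 22/7
s2: (2/7)·1 + (3/7)·(-6) + (2/7)·9 = 2/7
Highest expected payoff is 22/7, from s1.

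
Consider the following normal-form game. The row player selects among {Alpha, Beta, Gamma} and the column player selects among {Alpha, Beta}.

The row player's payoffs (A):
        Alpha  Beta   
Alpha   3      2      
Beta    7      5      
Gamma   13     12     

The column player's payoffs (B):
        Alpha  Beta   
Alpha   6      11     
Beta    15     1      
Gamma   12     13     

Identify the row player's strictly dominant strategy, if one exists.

Gamma

A strategy is strictly dominant if it gives the row player a strictly higher payoff than every other strategy, against every choice by the opponent.
Gamma strictly dominates: vs Alpha: 13 > each of {3, 7}; vs Beta: 12 > each of {2, 5}.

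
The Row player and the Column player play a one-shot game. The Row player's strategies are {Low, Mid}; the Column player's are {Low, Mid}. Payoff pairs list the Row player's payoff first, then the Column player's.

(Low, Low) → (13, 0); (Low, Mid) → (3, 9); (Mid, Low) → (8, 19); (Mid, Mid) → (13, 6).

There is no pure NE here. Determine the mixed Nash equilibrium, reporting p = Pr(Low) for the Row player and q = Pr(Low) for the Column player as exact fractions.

Each player's mixing probability is pinned down by making the *other* player indifferent.
The Column player indifferent between Low and Mid: p·0 + (1−p)·19 = p·9 + (1−p)·6 ⟹ 19 + (-19)p = 6 + 3p ⟹ p = 13/22.
The Row player indifferent between Low and Mid: q·13 + (1−q)·3 = q·8 + (1−q)·13 ⟹ 3 + 10q = 13 + (-5)q ⟹ q = 2/3.

p = 13/22, q = 2/3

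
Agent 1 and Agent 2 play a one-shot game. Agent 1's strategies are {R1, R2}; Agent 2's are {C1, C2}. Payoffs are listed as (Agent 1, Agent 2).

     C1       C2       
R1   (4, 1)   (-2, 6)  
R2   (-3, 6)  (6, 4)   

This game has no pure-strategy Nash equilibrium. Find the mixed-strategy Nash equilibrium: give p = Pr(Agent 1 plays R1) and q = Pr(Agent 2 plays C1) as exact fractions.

p = 2/7, q = 8/15

In a mixed NE each player is indifferent between their pure strategies, so the opponent's mix sets the indifference.
Agent 2 indifferent between C1 and C2: p·1 + (1−p)·6 = p·6 + (1−p)·4 ⟹ 6 + (-5)p = 4 + 2p ⟹ p = 2/7.
Agent 1 indifferent between R1 and R2: q·4 + (1−q)·(-2) = q·(-3) + (1−q)·6 ⟹ (-2) + 6q = 6 + (-9)q ⟹ q = 8/15.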